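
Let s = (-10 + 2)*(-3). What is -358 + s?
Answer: -334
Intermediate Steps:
s = 24 (s = -8*(-3) = 24)
-358 + s = -358 + 24 = -334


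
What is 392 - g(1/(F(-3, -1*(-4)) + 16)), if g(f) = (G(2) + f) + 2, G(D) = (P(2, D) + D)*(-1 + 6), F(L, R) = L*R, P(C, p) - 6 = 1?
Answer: 1379/4 ≈ 344.75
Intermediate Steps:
P(C, p) = 7 (P(C, p) = 6 + 1 = 7)
G(D) = 35 + 5*D (G(D) = (7 + D)*(-1 + 6) = (7 + D)*5 = 35 + 5*D)
g(f) = 47 + f (g(f) = ((35 + 5*2) + f) + 2 = ((35 + 10) + f) + 2 = (45 + f) + 2 = 47 + f)
392 - g(1/(F(-3, -1*(-4)) + 16)) = 392 - (47 + 1/(-(-3)*(-4) + 16)) = 392 - (47 + 1/(-3*4 + 16)) = 392 - (47 + 1/(-12 + 16)) = 392 - (47 + 1/4) = 392 - 1*189/4 = 392 - 189/4 = 1379/4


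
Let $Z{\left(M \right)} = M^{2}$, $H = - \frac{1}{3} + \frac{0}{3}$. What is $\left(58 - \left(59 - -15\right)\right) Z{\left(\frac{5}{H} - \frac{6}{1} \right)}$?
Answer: $-7056$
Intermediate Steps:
$H = - \frac{1}{3}$ ($H = \left(-1\right) \frac{1}{3} + 0 \cdot \frac{1}{3} = - \frac{1}{3} + 0 = - \frac{1}{3} \approx -0.33333$)
$\left(58 - \left(59 - -15\right)\right) Z{\left(\frac{5}{H} - \frac{6}{1} \right)} = \left(58 - \left(59 - -15\right)\right) \left(\frac{5}{- \frac{1}{3}} - \frac{6}{1}\right)^{2} = \left(58 - 74\right) \left(5 \left(-3\right) - 6\right)^{2} = \left(58 - 74\right) \left(-15 - 6\right)^{2} = \left(58 - 74\right) \left(-21\right)^{2} = \left(-16\right) 441 = -7056$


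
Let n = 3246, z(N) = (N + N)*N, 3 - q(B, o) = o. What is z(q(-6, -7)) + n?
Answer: 3446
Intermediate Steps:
q(B, o) = 3 - o
z(N) = 2*N**2 (z(N) = (2*N)*N = 2*N**2)
z(q(-6, -7)) + n = 2*(3 - 1*(-7))**2 + 3246 = 2*(3 + 7)**2 + 3246 = 2*10**2 + 3246 = 2*100 + 3246 = 200 + 3246 = 3446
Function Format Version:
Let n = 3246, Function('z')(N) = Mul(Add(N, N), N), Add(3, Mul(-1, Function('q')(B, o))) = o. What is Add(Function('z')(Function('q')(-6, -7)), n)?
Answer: 3446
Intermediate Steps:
Function('q')(B, o) = Add(3, Mul(-1, o))
Function('z')(N) = Mul(2, Pow(N, 2)) (Function('z')(N) = Mul(Mul(2, N), N) = Mul(2, Pow(N, 2)))
Add(Function('z')(Function('q')(-6, -7)), n) = Add(Mul(2, Pow(Add(3, Mul(-1, -7)), 2)), 3246) = Add(Mul(2, Pow(Add(3, 7), 2)), 3246) = Add(Mul(2, Pow(10, 2)), 3246) = Add(Mul(2, 100), 3246) = Add(200, 3246) = 3446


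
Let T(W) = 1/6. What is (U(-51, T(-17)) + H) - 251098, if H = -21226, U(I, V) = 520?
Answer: -271804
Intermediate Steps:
T(W) = ⅙
(U(-51, T(-17)) + H) - 251098 = (520 - 21226) - 251098 = -20706 - 251098 = -271804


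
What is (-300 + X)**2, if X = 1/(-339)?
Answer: 10343093401/114921 ≈ 90002.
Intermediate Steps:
X = -1/339 ≈ -0.0029499
(-300 + X)**2 = (-300 - 1/339)**2 = (-101701/339)**2 = 10343093401/114921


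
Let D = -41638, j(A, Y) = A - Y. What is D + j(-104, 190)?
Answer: -41932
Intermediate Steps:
D + j(-104, 190) = -41638 + (-104 - 1*190) = -41638 + (-104 - 190) = -41638 - 294 = -41932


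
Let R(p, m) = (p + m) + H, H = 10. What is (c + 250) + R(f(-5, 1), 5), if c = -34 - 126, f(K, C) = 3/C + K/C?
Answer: 103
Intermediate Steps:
R(p, m) = 10 + m + p (R(p, m) = (p + m) + 10 = (m + p) + 10 = 10 + m + p)
c = -160
(c + 250) + R(f(-5, 1), 5) = (-160 + 250) + (10 + 5 + (3 - 5)/1) = 90 + (10 + 5 + 1*(-2)) = 90 + (10 + 5 - 2) = 90 + 13 = 103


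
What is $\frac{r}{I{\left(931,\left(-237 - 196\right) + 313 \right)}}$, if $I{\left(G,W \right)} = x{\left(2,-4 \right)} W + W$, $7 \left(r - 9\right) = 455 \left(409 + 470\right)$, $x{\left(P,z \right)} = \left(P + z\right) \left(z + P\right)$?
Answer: $- \frac{2381}{25} \approx -95.24$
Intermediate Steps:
$x{\left(P,z \right)} = \left(P + z\right)^{2}$ ($x{\left(P,z \right)} = \left(P + z\right) \left(P + z\right) = \left(P + z\right)^{2}$)
$r = 57144$ ($r = 9 + \frac{455 \left(409 + 470\right)}{7} = 9 + \frac{455 \cdot 879}{7} = 9 + \frac{1}{7} \cdot 399945 = 9 + 57135 = 57144$)
$I{\left(G,W \right)} = 5 W$ ($I{\left(G,W \right)} = \left(2 - 4\right)^{2} W + W = \left(-2\right)^{2} W + W = 4 W + W = 5 W$)
$\frac{r}{I{\left(931,\left(-237 - 196\right) + 313 \right)}} = \frac{57144}{5 \left(\left(-237 - 196\right) + 313\right)} = \frac{57144}{5 \left(-433 + 313\right)} = \frac{57144}{5 \left(-120\right)} = \frac{57144}{-600} = 57144 \left(- \frac{1}{600}\right) = - \frac{2381}{25}$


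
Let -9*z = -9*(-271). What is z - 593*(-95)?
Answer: 56064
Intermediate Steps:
z = -271 (z = -(-1)*(-271) = -1/9*2439 = -271)
z - 593*(-95) = -271 - 593*(-95) = -271 + 56335 = 56064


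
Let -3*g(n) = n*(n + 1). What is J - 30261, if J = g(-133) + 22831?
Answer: -13282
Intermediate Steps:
g(n) = -n*(1 + n)/3 (g(n) = -n*(n + 1)/3 = -n*(1 + n)/3)
J = 16979 (J = -⅓*(-133)*(1 - 133) + 22831 = -⅓*(-133)*(-132) + 22831 = -5852 + 22831 = 16979)
J - 30261 = 16979 - 30261 = -13282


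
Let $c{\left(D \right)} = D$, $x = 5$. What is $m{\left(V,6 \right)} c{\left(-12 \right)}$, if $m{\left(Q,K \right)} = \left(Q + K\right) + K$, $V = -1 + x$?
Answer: $-192$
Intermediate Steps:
$V = 4$ ($V = -1 + 5 = 4$)
$m{\left(Q,K \right)} = Q + 2 K$ ($m{\left(Q,K \right)} = \left(K + Q\right) + K = Q + 2 K$)
$m{\left(V,6 \right)} c{\left(-12 \right)} = \left(4 + 2 \cdot 6\right) \left(-12\right) = \left(4 + 12\right) \left(-12\right) = 16 \left(-12\right) = -192$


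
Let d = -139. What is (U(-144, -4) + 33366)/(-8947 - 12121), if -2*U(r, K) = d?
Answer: -66871/42136 ≈ -1.5870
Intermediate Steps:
U(r, K) = 139/2 (U(r, K) = -1/2*(-139) = 139/2)
(U(-144, -4) + 33366)/(-8947 - 12121) = (139/2 + 33366)/(-8947 - 12121) = (66871/2)/(-21068) = (66871/2)*(-1/21068) = -66871/42136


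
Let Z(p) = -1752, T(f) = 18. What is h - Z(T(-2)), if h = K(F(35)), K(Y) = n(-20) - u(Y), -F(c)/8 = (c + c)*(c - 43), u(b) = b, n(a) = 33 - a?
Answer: -2675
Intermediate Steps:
F(c) = -16*c*(-43 + c) (F(c) = -8*(c + c)*(c - 43) = -8*2*c*(-43 + c) = -16*c*(-43 + c))
K(Y) = 53 - Y (K(Y) = (33 - 1*(-20)) - Y = (33 + 20) - Y = 53 - Y)
h = -4427 (h = 53 - 16*35*(43 - 1*35) = 53 - 16*35*(43 - 35) = 53 - 16*35*8 = 53 - 1*4480 = 53 - 4480 = -4427)
h - Z(T(-2)) = -4427 - 1*(-1752) = -4427 + 1752 = -2675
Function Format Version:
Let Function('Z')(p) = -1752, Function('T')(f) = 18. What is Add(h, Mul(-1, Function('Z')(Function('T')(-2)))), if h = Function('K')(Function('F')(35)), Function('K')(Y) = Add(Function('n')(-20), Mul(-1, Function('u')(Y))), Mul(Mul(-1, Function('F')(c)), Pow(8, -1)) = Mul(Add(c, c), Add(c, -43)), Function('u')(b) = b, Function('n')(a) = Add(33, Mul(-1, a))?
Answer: -2675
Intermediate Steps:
Function('F')(c) = Mul(-16, c, Add(-43, c)) (Function('F')(c) = Mul(-8, Mul(Add(c, c), Add(c, -43))) = Mul(-8, Mul(Mul(2, c), Add(-43, c))) = Mul(-8, Mul(2, c, Add(-43, c))) = Mul(-16, c, Add(-43, c)))
Function('K')(Y) = Add(53, Mul(-1, Y)) (Function('K')(Y) = Add(Add(33, Mul(-1, -20)), Mul(-1, Y)) = Add(Add(33, 20), Mul(-1, Y)) = Add(53, Mul(-1, Y)))
h = -4427 (h = Add(53, Mul(-1, Mul(16, 35, Add(43, Mul(-1, 35))))) = Add(53, Mul(-1, Mul(16, 35, Add(43, -35)))) = Add(53, Mul(-1, Mul(16, 35, 8))) = Add(53, Mul(-1, 4480)) = Add(53, -4480) = -4427)
Add(h, Mul(-1, Function('Z')(Function('T')(-2)))) = Add(-4427, Mul(-1, -1752)) = Add(-4427, 1752) = -2675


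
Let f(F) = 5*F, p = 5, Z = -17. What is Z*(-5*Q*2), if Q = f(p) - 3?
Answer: 3740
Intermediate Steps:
Q = 22 (Q = 5*5 - 3 = 25 - 3 = 22)
Z*(-5*Q*2) = -17*(-5*22)*2 = -(-1870)*2 = -17*(-220) = 3740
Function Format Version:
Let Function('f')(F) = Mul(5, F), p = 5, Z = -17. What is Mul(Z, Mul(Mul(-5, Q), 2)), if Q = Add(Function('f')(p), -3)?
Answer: 3740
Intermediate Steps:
Q = 22 (Q = Add(Mul(5, 5), -3) = Add(25, -3) = 22)
Mul(Z, Mul(Mul(-5, Q), 2)) = Mul(-17, Mul(Mul(-5, 22), 2)) = Mul(-17, Mul(-110, 2)) = Mul(-17, -220) = 3740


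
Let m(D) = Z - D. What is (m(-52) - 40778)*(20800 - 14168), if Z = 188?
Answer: -268848016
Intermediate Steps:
m(D) = 188 - D
(m(-52) - 40778)*(20800 - 14168) = ((188 - 1*(-52)) - 40778)*(20800 - 14168) = ((188 + 52) - 40778)*6632 = (240 - 40778)*6632 = -40538*6632 = -268848016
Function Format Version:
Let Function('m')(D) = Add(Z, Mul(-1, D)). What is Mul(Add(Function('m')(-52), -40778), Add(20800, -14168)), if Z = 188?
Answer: -268848016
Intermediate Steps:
Function('m')(D) = Add(188, Mul(-1, D))
Mul(Add(Function('m')(-52), -40778), Add(20800, -14168)) = Mul(Add(Add(188, Mul(-1, -52)), -40778), Add(20800, -14168)) = Mul(Add(Add(188, 52), -40778), 6632) = Mul(Add(240, -40778), 6632) = Mul(-40538, 6632) = -268848016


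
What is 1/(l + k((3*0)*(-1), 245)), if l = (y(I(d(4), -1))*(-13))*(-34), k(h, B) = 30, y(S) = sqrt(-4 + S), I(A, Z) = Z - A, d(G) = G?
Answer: 5/293196 - 221*I/293196 ≈ 1.7053e-5 - 0.00075376*I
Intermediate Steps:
l = 1326*I (l = (sqrt(-4 + (-1 - 1*4))*(-13))*(-34) = (sqrt(-4 + (-1 - 4))*(-13))*(-34) = (sqrt(-4 - 5)*(-13))*(-34) = (sqrt(-9)*(-13))*(-34) = ((3*I)*(-13))*(-34) = -39*I*(-34) = 1326*I ≈ 1326.0*I)
1/(l + k((3*0)*(-1), 245)) = 1/(1326*I + 30) = 1/(30 + 1326*I) = (30 - 1326*I)/1759176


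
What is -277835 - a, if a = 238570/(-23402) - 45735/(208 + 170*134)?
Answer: -74729500068165/268982588 ≈ -2.7782e+5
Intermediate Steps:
a = -3277268815/268982588 (a = 238570*(-1/23402) - 45735/(208 + 22780) = -119285/11701 - 45735/22988 = -3277268815/268982588 ≈ -12.184)
-277835 - a = -277835 - 1*(-3277268815/268982588) = -277835 + 3277268815/268982588 = -74729500068165/268982588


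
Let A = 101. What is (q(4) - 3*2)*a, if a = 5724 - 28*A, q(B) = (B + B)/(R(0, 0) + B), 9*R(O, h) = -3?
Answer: -121632/11 ≈ -11057.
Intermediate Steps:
R(O, h) = -⅓ (R(O, h) = (⅑)*(-3) = -⅓)
q(B) = 2*B/(-⅓ + B) (q(B) = (B + B)/(-⅓ + B) = (2*B)/(-⅓ + B) = 2*B/(-⅓ + B))
a = 2896 (a = 5724 - 28*101 = 5724 - 2828 = 2896)
(q(4) - 3*2)*a = (6*4/(-1 + 3*4) - 3*2)*2896 = (6*4/(-1 + 12) - 6)*2896 = (6*4/11 - 6)*2896 = (6*4*(1/11) - 6)*2896 = (24/11 - 6)*2896 = -42/11*2896 = -121632/11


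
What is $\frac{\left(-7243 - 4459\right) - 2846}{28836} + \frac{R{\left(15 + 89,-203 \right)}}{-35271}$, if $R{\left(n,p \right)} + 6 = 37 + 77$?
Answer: $- \frac{14339911}{28252071} \approx -0.50757$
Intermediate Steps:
$R{\left(n,p \right)} = 108$ ($R{\left(n,p \right)} = -6 + \left(37 + 77\right) = -6 + 114 = 108$)
$\frac{\left(-7243 - 4459\right) - 2846}{28836} + \frac{R{\left(15 + 89,-203 \right)}}{-35271} = \frac{\left(-7243 - 4459\right) - 2846}{28836} + \frac{108}{-35271} = \left(-11702 - 2846\right) \frac{1}{28836} + 108 \left(- \frac{1}{35271}\right) = \left(-14548\right) \frac{1}{28836} - \frac{12}{3919} = - \frac{3637}{7209} - \frac{12}{3919} = - \frac{14339911}{28252071}$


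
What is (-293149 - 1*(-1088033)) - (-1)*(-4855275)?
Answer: -4060391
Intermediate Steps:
(-293149 - 1*(-1088033)) - (-1)*(-4855275) = (-293149 + 1088033) - 1*4855275 = 794884 - 4855275 = -4060391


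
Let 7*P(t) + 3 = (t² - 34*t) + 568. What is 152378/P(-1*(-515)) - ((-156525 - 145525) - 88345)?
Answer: 48464168623/124140 ≈ 3.9040e+5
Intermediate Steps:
P(t) = 565/7 - 34*t/7 + t²/7 (P(t) = -3/7 + ((t² - 34*t) + 568)/7 = -3/7 + (568 + t² - 34*t)/7 = -3/7 + (568/7 - 34*t/7 + t²/7) = 565/7 - 34*t/7 + t²/7)
152378/P(-1*(-515)) - ((-156525 - 145525) - 88345) = 152378/(565/7 - (-34)*(-515)/7 + (-1*(-515))²/7) - ((-156525 - 145525) - 88345) = 152378/(565/7 - 34/7*515 + (⅐)*515²) - (-302050 - 88345) = 152378/(565/7 - 17510/7 + (⅐)*265225) - 1*(-390395) = 152378/(565/7 - 17510/7 + 265225/7) + 390395 = 152378/(248280/7) + 390395 = 152378*(7/248280) + 390395 = 533323/124140 + 390395 = 48464168623/124140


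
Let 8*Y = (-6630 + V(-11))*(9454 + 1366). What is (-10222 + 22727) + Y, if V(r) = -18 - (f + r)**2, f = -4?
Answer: -18566455/2 ≈ -9.2832e+6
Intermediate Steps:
V(r) = -18 - (-4 + r)**2
Y = -18591465/2 (Y = ((-6630 + (-18 - (-4 - 11)**2))*(9454 + 1366))/8 = ((-6630 + (-18 - 1*(-15)**2))*10820)/8 = ((-6630 + (-18 - 1*225))*10820)/8 = ((-6630 + (-18 - 225))*10820)/8 = ((-6630 - 243)*10820)/8 = (-6873*10820)/8 = (1/8)*(-74365860) = -18591465/2 ≈ -9.2957e+6)
(-10222 + 22727) + Y = (-10222 + 22727) - 18591465/2 = 12505 - 18591465/2 = -18566455/2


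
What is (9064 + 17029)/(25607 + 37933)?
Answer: 26093/63540 ≈ 0.41065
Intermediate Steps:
(9064 + 17029)/(25607 + 37933) = 26093/63540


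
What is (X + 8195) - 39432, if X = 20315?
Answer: -10922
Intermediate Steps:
(X + 8195) - 39432 = (20315 + 8195) - 39432 = 28510 - 39432 = -10922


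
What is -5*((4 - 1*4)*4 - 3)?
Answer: 15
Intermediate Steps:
-5*((4 - 1*4)*4 - 3) = -5*((4 - 4)*4 - 3) = -5*(0*4 - 3) = -5*(0 - 3) = -5*(-3) = 15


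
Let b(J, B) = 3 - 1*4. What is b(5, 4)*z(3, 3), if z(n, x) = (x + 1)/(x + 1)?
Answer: -1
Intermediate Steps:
z(n, x) = 1 (z(n, x) = (1 + x)/(1 + x) = 1)
b(J, B) = -1 (b(J, B) = 3 - 4 = -1)
b(5, 4)*z(3, 3) = -1*1 = -1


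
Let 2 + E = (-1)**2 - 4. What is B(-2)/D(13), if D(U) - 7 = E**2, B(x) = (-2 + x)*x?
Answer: 1/4 ≈ 0.25000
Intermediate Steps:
E = -5 (E = -2 + ((-1)**2 - 4) = -2 + (1 - 4) = -2 - 3 = -5)
B(x) = x*(-2 + x)
D(U) = 32 (D(U) = 7 + (-5)**2 = 7 + 25 = 32)
B(-2)/D(13) = -2*(-2 - 2)/32 = -2*(-4)*(1/32) = 8*(1/32) = 1/4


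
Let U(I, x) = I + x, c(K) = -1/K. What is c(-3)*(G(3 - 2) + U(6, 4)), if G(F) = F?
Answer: 11/3 ≈ 3.6667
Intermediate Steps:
c(-3)*(G(3 - 2) + U(6, 4)) = (-1/(-3))*((3 - 2) + (6 + 4)) = (-1*(-⅓))*(1 + 10) = (⅓)*11 = 11/3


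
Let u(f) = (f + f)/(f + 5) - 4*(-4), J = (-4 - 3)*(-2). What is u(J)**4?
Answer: 12149330176/130321 ≈ 93226.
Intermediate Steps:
J = 14 (J = -7*(-2) = 14)
u(f) = 16 + 2*f/(5 + f) (u(f) = (2*f)/(5 + f) + 16 = 2*f/(5 + f) + 16 = 16 + 2*f/(5 + f))
u(J)**4 = (2*(40 + 9*14)/(5 + 14))**4 = (2*(40 + 126)/19)**4 = (2*(1/19)*166)**4 = (332/19)**4 = 12149330176/130321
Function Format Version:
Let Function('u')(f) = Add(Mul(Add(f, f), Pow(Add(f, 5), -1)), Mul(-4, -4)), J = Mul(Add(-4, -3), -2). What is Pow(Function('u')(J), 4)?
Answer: Rational(12149330176, 130321) ≈ 93226.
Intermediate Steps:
J = 14 (J = Mul(-7, -2) = 14)
Function('u')(f) = Add(16, Mul(2, f, Pow(Add(5, f), -1))) (Function('u')(f) = Add(Mul(Mul(2, f), Pow(Add(5, f), -1)), 16) = Add(Mul(2, f, Pow(Add(5, f), -1)), 16) = Add(16, Mul(2, f, Pow(Add(5, f), -1))))
Pow(Function('u')(J), 4) = Pow(Mul(2, Pow(Add(5, 14), -1), Add(40, Mul(9, 14))), 4) = Pow(Mul(2, Pow(19, -1), Add(40, 126)), 4) = Pow(Mul(2, Rational(1, 19), 166), 4) = Pow(Rational(332, 19), 4) = Rational(12149330176, 130321)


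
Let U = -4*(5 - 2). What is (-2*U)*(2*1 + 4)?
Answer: 144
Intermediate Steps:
U = -12 (U = -4*3 = -12)
(-2*U)*(2*1 + 4) = (-2*(-12))*(2*1 + 4) = 24*(2 + 4) = 24*6 = 144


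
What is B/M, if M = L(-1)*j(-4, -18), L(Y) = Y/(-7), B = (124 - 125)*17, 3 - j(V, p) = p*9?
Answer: -119/165 ≈ -0.72121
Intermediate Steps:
j(V, p) = 3 - 9*p (j(V, p) = 3 - p*9 = 3 - 9*p)
B = -17 (B = -1*17 = -17)
L(Y) = -Y/7 (L(Y) = Y*(-⅐) = -Y/7)
M = 165/7 (M = (-⅐*(-1))*(3 - 9*(-18)) = (3 + 162)/7 = (⅐)*165 = 165/7 ≈ 23.571)
B/M = -17/165/7 = -17*7/165 = -119/165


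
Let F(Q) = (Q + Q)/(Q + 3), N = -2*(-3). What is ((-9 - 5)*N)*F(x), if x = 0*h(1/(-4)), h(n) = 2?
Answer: 0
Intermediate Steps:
N = 6
x = 0 (x = 0*2 = 0)
F(Q) = 2*Q/(3 + Q) (F(Q) = (2*Q)/(3 + Q) = 2*Q/(3 + Q))
((-9 - 5)*N)*F(x) = ((-9 - 5)*6)*(2*0/(3 + 0)) = (-14*6)*(2*0/3) = -168*0/3 = -84*0 = 0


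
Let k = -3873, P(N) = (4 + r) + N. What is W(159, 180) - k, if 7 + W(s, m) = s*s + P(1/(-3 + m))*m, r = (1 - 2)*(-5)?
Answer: 1815313/59 ≈ 30768.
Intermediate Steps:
r = 5 (r = -1*(-5) = 5)
P(N) = 9 + N (P(N) = (4 + 5) + N = 9 + N)
W(s, m) = -7 + s**2 + m*(9 + 1/(-3 + m)) (W(s, m) = -7 + (s*s + (9 + 1/(-3 + m))*m) = -7 + (s**2 + m*(9 + 1/(-3 + m))) = -7 + s**2 + m*(9 + 1/(-3 + m)))
W(159, 180) - k = (180*(-26 + 9*180) + (-7 + 159**2)*(-3 + 180))/(-3 + 180) - 1*(-3873) = (180*(-26 + 1620) + (-7 + 25281)*177)/177 + 3873 = (180*1594 + 25274*177)/177 + 3873 = (286920 + 4473498)/177 + 3873 = (1/177)*4760418 + 3873 = 1586806/59 + 3873 = 1815313/59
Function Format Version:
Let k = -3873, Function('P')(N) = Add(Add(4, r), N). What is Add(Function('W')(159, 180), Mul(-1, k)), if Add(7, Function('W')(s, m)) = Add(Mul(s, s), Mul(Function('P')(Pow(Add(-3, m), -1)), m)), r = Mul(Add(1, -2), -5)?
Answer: Rational(1815313, 59) ≈ 30768.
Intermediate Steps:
r = 5 (r = Mul(-1, -5) = 5)
Function('P')(N) = Add(9, N) (Function('P')(N) = Add(Add(4, 5), N) = Add(9, N))
Function('W')(s, m) = Add(-7, Pow(s, 2), Mul(m, Add(9, Pow(Add(-3, m), -1)))) (Function('W')(s, m) = Add(-7, Add(Mul(s, s), Mul(Add(9, Pow(Add(-3, m), -1)), m))) = Add(-7, Add(Pow(s, 2), Mul(m, Add(9, Pow(Add(-3, m), -1))))) = Add(-7, Pow(s, 2), Mul(m, Add(9, Pow(Add(-3, m), -1)))))
Add(Function('W')(159, 180), Mul(-1, k)) = Add(Mul(Pow(Add(-3, 180), -1), Add(Mul(180, Add(-26, Mul(9, 180))), Mul(Add(-7, Pow(159, 2)), Add(-3, 180)))), Mul(-1, -3873)) = Add(Mul(Pow(177, -1), Add(Mul(180, Add(-26, 1620)), Mul(Add(-7, 25281), 177))), 3873) = Add(Mul(Rational(1, 177), Add(Mul(180, 1594), Mul(25274, 177))), 3873) = Add(Mul(Rational(1, 177), Add(286920, 4473498)), 3873) = Add(Mul(Rational(1, 177), 4760418), 3873) = Add(Rational(1586806, 59), 3873) = Rational(1815313, 59)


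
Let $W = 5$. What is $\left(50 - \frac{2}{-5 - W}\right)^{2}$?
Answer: $\frac{63001}{25} \approx 2520.0$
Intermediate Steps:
$\left(50 - \frac{2}{-5 - W}\right)^{2} = \left(50 - \frac{2}{-5 - 5}\right)^{2} = \left(50 - \frac{2}{-10}\right)^{2} = \left(50 - - \frac{1}{5}\right)^{2} = \left(50 + \frac{1}{5}\right)^{2} = \left(\frac{251}{5}\right)^{2} = \frac{63001}{25}$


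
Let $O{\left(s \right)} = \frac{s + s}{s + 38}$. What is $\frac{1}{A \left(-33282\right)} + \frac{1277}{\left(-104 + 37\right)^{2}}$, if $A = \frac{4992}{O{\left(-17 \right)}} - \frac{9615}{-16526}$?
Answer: $\frac{18404329449116396}{64696187992510089} \approx 0.28447$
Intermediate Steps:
$O{\left(s \right)} = \frac{2 s}{38 + s}$
$A = - \frac{866063361}{280942}$ ($A = \frac{4992}{2 \left(-17\right) \frac{1}{38 - 17}} - \frac{9615}{-16526} = \frac{4992}{2 \left(-17\right) \frac{1}{21}} - - \frac{9615}{16526} = \frac{4992}{2 \left(-17\right) \frac{1}{21}} + \frac{9615}{16526} = \frac{4992}{- \frac{34}{21}} + \frac{9615}{16526} = 4992 \left(- \frac{21}{34}\right) + \frac{9615}{16526} = - \frac{52416}{17} + \frac{9615}{16526} = - \frac{866063361}{280942} \approx -3082.7$)
$\frac{1}{A \left(-33282\right)} + \frac{1277}{\left(-104 + 37\right)^{2}} = \frac{1}{\left(- \frac{866063361}{280942}\right) \left(-33282\right)} + \frac{1277}{\left(-104 + 37\right)^{2}} = \left(- \frac{280942}{866063361}\right) \left(- \frac{1}{33282}\right) + \frac{1277}{\left(-67\right)^{2}} = \frac{140471}{14412160390401} + \frac{1277}{4489} = \frac{18404329449116396}{64696187992510089}$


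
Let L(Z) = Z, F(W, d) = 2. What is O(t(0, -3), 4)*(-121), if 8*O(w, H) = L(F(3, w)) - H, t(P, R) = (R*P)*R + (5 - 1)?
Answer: 121/4 ≈ 30.250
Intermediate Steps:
t(P, R) = 4 + P*R**2 (t(P, R) = (P*R)*R + 4 = P*R**2 + 4 = 4 + P*R**2)
O(w, H) = 1/4 - H/8 (O(w, H) = (2 - H)/8 = 1/4 - H/8)
O(t(0, -3), 4)*(-121) = (1/4 - 1/8*4)*(-121) = (1/4 - 1/2)*(-121) = -1/4*(-121) = 121/4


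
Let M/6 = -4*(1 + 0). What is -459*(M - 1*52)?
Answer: 34884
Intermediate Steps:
M = -24 (M = 6*(-4*(1 + 0)) = 6*(-4*1) = 6*(-4) = -24)
-459*(M - 1*52) = -459*(-24 - 1*52) = -459*(-24 - 52) = -459*(-76) = 34884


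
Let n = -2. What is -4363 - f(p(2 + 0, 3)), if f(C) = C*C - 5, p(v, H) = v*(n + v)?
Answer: -4358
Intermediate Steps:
p(v, H) = v*(-2 + v)
f(C) = -5 + C² (f(C) = C² - 5 = -5 + C²)
-4363 - f(p(2 + 0, 3)) = -4363 - (-5 + ((2 + 0)*(-2 + (2 + 0)))²) = -4363 - (-5 + (2*(-2 + 2))²) = -4363 - (-5 + (2*0)²) = -4363 - (-5 + 0²) = -4363 - (-5 + 0) = -4363 - 1*(-5) = -4363 + 5 = -4358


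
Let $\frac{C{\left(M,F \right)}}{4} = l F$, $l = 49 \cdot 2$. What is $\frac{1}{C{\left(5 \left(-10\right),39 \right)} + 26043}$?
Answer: $\frac{1}{41331} \approx 2.4195 \cdot 10^{-5}$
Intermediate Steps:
$l = 98$
$C{\left(M,F \right)} = 392 F$ ($C{\left(M,F \right)} = 4 \cdot 98 F = 392 F$)
$\frac{1}{C{\left(5 \left(-10\right),39 \right)} + 26043} = \frac{1}{392 \cdot 39 + 26043} = \frac{1}{15288 + 26043} = \frac{1}{41331}$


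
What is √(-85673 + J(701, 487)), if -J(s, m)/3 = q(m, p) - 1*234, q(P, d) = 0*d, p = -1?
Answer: I*√84971 ≈ 291.5*I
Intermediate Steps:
q(P, d) = 0
J(s, m) = 702 (J(s, m) = -3*(0 - 1*234) = -3*(0 - 234) = -3*(-234) = 702)
√(-85673 + J(701, 487)) = √(-85673 + 702) = √(-84971) = I*√84971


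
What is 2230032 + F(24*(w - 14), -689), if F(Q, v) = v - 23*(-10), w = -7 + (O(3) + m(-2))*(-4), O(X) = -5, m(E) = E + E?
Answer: 2229573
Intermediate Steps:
m(E) = 2*E
w = 29 (w = -7 + (-5 + 2*(-2))*(-4) = -7 + (-5 - 4)*(-4) = -7 - 9*(-4) = -7 + 36 = 29)
F(Q, v) = 230 + v (F(Q, v) = v + 230 = 230 + v)
2230032 + F(24*(w - 14), -689) = 2230032 + (230 - 689) = 2230032 - 459 = 2229573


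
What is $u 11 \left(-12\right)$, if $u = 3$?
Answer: $-396$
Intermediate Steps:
$u 11 \left(-12\right) = 3 \cdot 11 \left(-12\right) = 33 \left(-12\right) = -396$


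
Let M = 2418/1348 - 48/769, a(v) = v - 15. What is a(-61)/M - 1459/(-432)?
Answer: -5235920407/129221136 ≈ -40.519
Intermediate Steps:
a(v) = -15 + v
M = 897369/518306 (M = 2418*(1/1348) - 48*1/769 = 1209/674 - 48/769 = 897369/518306 ≈ 1.7313)
a(-61)/M - 1459/(-432) = (-15 - 61)/(897369/518306) - 1459/(-432) = -76*518306/897369 - 1459*(-1/432) = -39391256/897369 + 1459/432 = -5235920407/129221136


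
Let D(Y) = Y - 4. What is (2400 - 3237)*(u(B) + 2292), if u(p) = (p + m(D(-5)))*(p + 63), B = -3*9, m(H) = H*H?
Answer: -3545532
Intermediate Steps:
D(Y) = -4 + Y
m(H) = H²
B = -27
u(p) = (63 + p)*(81 + p) (u(p) = (p + (-4 - 5)²)*(p + 63) = (p + (-9)²)*(63 + p) = (p + 81)*(63 + p) = (81 + p)*(63 + p) = (63 + p)*(81 + p))
(2400 - 3237)*(u(B) + 2292) = (2400 - 3237)*((5103 + (-27)² + 144*(-27)) + 2292) = -837*((5103 + 729 - 3888) + 2292) = -837*(1944 + 2292) = -837*4236 = -3545532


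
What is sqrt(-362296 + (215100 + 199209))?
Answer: sqrt(52013) ≈ 228.06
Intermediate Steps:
sqrt(-362296 + (215100 + 199209)) = sqrt(-362296 + 414309) = sqrt(52013)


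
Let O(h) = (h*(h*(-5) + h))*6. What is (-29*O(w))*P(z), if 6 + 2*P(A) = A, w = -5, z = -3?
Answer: -78300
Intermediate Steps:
O(h) = -24*h**2 (O(h) = (h*(-5*h + h))*6 = (h*(-4*h))*6 = -4*h**2*6 = -24*h**2)
P(A) = -3 + A/2
(-29*O(w))*P(z) = (-(-696)*(-5)**2)*(-3 + (1/2)*(-3)) = (-(-696)*25)*(-3 - 3/2) = -29*(-600)*(-9/2) = 17400*(-9/2) = -78300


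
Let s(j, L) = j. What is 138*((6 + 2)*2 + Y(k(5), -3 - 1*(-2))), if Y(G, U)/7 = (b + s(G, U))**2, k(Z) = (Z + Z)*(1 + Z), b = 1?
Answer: 3596694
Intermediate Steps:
k(Z) = 2*Z*(1 + Z) (k(Z) = (2*Z)*(1 + Z) = 2*Z*(1 + Z))
Y(G, U) = 7*(1 + G)**2
138*((6 + 2)*2 + Y(k(5), -3 - 1*(-2))) = 138*((6 + 2)*2 + 7*(1 + 2*5*(1 + 5))**2) = 138*(8*2 + 7*(1 + 2*5*6)**2) = 138*(16 + 7*(1 + 60)**2) = 138*(16 + 7*61**2) = 138*(16 + 7*3721) = 138*(16 + 26047) = 138*26063 = 3596694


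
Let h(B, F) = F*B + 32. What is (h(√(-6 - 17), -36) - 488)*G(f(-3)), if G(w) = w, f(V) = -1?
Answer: 456 + 36*I*√23 ≈ 456.0 + 172.65*I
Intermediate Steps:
h(B, F) = 32 + B*F (h(B, F) = B*F + 32 = 32 + B*F)
(h(√(-6 - 17), -36) - 488)*G(f(-3)) = ((32 + √(-6 - 17)*(-36)) - 488)*(-1) = ((32 + √(-23)*(-36)) - 488)*(-1) = ((32 + (I*√23)*(-36)) - 488)*(-1) = ((32 - 36*I*√23) - 488)*(-1) = (-456 - 36*I*√23)*(-1) = 456 + 36*I*√23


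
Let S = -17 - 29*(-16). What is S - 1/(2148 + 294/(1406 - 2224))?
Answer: 392637686/878385 ≈ 447.00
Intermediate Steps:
S = 447 (S = -17 + 464 = 447)
S - 1/(2148 + 294/(1406 - 2224)) = 447 - 1/(2148 + 294/(1406 - 2224)) = 447 - 1/(2148 + 294/(-818)) = 447 - 1/(2148 + 294*(-1/818)) = 447 - 1/(2148 - 147/409) = 447 - 1/878385/409 = 447 - 1*409/878385 = 447 - 409/878385 = 392637686/878385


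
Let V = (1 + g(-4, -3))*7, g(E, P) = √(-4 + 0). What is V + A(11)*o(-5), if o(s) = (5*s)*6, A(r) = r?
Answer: -1643 + 14*I ≈ -1643.0 + 14.0*I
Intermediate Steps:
g(E, P) = 2*I (g(E, P) = √(-4) = 2*I)
V = 7 + 14*I (V = (1 + 2*I)*7 = 7 + 14*I ≈ 7.0 + 14.0*I)
o(s) = 30*s
V + A(11)*o(-5) = (7 + 14*I) + 11*(30*(-5)) = (7 + 14*I) + 11*(-150) = (7 + 14*I) - 1650 = -1643 + 14*I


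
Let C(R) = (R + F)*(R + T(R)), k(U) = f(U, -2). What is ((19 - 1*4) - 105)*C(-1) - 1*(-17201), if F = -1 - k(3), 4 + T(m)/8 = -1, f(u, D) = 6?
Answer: -12319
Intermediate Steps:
T(m) = -40 (T(m) = -32 + 8*(-1) = -32 - 8 = -40)
k(U) = 6
F = -7 (F = -1 - 1*6 = -1 - 6 = -7)
C(R) = (-40 + R)*(-7 + R) (C(R) = (R - 7)*(R - 40) = (-7 + R)*(-40 + R) = (-40 + R)*(-7 + R))
((19 - 1*4) - 105)*C(-1) - 1*(-17201) = ((19 - 1*4) - 105)*(280 + (-1)² - 47*(-1)) - 1*(-17201) = ((19 - 4) - 105)*(280 + 1 + 47) + 17201 = (15 - 105)*328 + 17201 = -90*328 + 17201 = -29520 + 17201 = -12319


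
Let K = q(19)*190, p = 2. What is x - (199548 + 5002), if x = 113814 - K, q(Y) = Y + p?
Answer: -94726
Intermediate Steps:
q(Y) = 2 + Y (q(Y) = Y + 2 = 2 + Y)
K = 3990 (K = (2 + 19)*190 = 21*190 = 3990)
x = 109824 (x = 113814 - 1*3990 = 113814 - 3990 = 109824)
x - (199548 + 5002) = 109824 - (199548 + 5002) = 109824 - 1*204550 = 109824 - 204550 = -94726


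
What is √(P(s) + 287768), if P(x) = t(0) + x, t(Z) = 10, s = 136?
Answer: √287914 ≈ 536.58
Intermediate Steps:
P(x) = 10 + x
√(P(s) + 287768) = √((10 + 136) + 287768) = √(146 + 287768) = √287914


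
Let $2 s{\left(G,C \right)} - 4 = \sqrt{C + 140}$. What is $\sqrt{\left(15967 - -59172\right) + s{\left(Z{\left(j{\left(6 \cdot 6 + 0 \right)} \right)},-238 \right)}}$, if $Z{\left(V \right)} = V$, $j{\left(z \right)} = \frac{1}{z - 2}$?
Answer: $\frac{\sqrt{300564 + 14 i \sqrt{2}}}{2} \approx 274.12 + 0.0090285 i$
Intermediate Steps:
$j{\left(z \right)} = \frac{1}{-2 + z}$
$s{\left(G,C \right)} = 2 + \frac{\sqrt{140 + C}}{2}$ ($s{\left(G,C \right)} = 2 + \frac{\sqrt{C + 140}}{2} = 2 + \frac{\sqrt{140 + C}}{2}$)
$\sqrt{\left(15967 - -59172\right) + s{\left(Z{\left(j{\left(6 \cdot 6 + 0 \right)} \right)},-238 \right)}} = \sqrt{\left(15967 - -59172\right) + \left(2 + \frac{\sqrt{140 - 238}}{2}\right)} = \sqrt{\left(15967 + 59172\right) + \left(2 + \frac{\sqrt{-98}}{2}\right)} = \sqrt{75139 + \left(2 + \frac{7 i \sqrt{2}}{2}\right)} = \sqrt{75141 + \frac{7 i \sqrt{2}}{2}}$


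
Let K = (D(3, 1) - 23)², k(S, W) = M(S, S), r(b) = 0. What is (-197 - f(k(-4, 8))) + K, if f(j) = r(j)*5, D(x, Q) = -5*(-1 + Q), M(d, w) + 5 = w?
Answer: 332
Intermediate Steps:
M(d, w) = -5 + w
k(S, W) = -5 + S
D(x, Q) = 5 - 5*Q
f(j) = 0 (f(j) = 0*5 = 0)
K = 529 (K = ((5 - 5*1) - 23)² = ((5 - 5) - 23)² = (0 - 23)² = (-23)² = 529)
(-197 - f(k(-4, 8))) + K = (-197 - 1*0) + 529 = (-197 + 0) + 529 = -197 + 529 = 332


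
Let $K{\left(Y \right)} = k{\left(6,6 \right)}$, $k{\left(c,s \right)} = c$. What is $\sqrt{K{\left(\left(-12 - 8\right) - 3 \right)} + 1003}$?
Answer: $\sqrt{1009} \approx 31.765$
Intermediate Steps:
$K{\left(Y \right)} = 6$
$\sqrt{K{\left(\left(-12 - 8\right) - 3 \right)} + 1003} = \sqrt{6 + 1003} = \sqrt{1009}$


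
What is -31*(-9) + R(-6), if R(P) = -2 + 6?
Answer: 283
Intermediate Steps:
R(P) = 4
-31*(-9) + R(-6) = -31*(-9) + 4 = 279 + 4 = 283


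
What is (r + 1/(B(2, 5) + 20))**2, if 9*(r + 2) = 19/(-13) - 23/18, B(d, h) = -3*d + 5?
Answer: 8118190201/1601120196 ≈ 5.0703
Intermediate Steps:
B(d, h) = 5 - 3*d
r = -4853/2106 (r = -2 + (19/(-13) - 23/18)/9 = -2 + (19*(-1/13) - 23*1/18)/9 = -2 + (-19/13 - 23/18)/9 = -2 + (1/9)*(-641/234) = -2 - 641/2106 = -4853/2106 ≈ -2.3044)
(r + 1/(B(2, 5) + 20))**2 = (-4853/2106 + 1/((5 - 3*2) + 20))**2 = (-4853/2106 + 1/((5 - 6) + 20))**2 = (-4853/2106 + 1/(-1 + 20))**2 = (-4853/2106 + 1/19)**2 = (-90101/40014)**2 = 8118190201/1601120196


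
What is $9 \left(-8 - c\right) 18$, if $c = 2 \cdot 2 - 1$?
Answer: $-1782$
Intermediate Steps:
$c = 3$ ($c = 4 - 1 = 3$)
$9 \left(-8 - c\right) 18 = 9 \left(-8 - 3\right) 18 = 9 \left(-11\right) 18 = \left(-99\right) 18 = -1782$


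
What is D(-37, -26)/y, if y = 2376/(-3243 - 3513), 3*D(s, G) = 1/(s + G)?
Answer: 563/37422 ≈ 0.015045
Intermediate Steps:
D(s, G) = 1/(3*(G + s)) (D(s, G) = 1/(3*(s + G)) = 1/(3*(G + s)))
y = -198/563 (y = 2376/(-6756) = 2376*(-1/6756) = -198/563 ≈ -0.35169)
D(-37, -26)/y = (1/(3*(-26 - 37)))/(-198/563) = ((⅓)/(-63))*(-563/198) = ((⅓)*(-1/63))*(-563/198) = -1/189*(-563/198) = 563/37422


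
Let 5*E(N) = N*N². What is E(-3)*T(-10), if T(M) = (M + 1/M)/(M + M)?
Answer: -2727/1000 ≈ -2.7270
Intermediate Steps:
E(N) = N³/5 (E(N) = (N*N²)/5 = N³/5)
T(M) = (M + 1/M)/(2*M) (T(M) = (M + 1/M)/((2*M)) = (M + 1/M)*(1/(2*M)) = (M + 1/M)/(2*M))
E(-3)*T(-10) = ((⅕)*(-3)³)*((½)*(1 + (-10)²)/(-10)²) = ((⅕)*(-27))*((½)*(1/100)*(1 + 100)) = -27*101/(10*100) = -27/5*101/200 = -2727/1000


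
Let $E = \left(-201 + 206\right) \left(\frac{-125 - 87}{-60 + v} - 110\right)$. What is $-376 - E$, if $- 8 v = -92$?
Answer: $\frac{14758}{97} \approx 152.14$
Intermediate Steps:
$v = \frac{23}{2}$ ($v = \left(- \frac{1}{8}\right) \left(-92\right) = \frac{23}{2} \approx 11.5$)
$E = - \frac{51230}{97}$ ($E = \left(-201 + 206\right) \left(\frac{-125 - 87}{-60 + \frac{23}{2}} - 110\right) = 5 \left(- \frac{212}{- \frac{97}{2}} - 110\right) = 5 \left(\left(-212\right) \left(- \frac{2}{97}\right) - 110\right) = 5 \left(\frac{424}{97} - 110\right) = 5 \left(- \frac{10246}{97}\right) = - \frac{51230}{97} \approx -528.14$)
$-376 - E = -376 - - \frac{51230}{97} = -376 + \frac{51230}{97} = \frac{14758}{97}$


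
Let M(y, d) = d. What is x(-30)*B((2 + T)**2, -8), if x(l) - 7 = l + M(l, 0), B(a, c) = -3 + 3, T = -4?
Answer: 0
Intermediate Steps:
B(a, c) = 0
x(l) = 7 + l (x(l) = 7 + (l + 0) = 7 + l)
x(-30)*B((2 + T)**2, -8) = (7 - 30)*0 = -23*0 = 0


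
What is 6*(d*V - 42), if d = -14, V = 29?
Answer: -2688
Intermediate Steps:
6*(d*V - 42) = 6*(-14*29 - 42) = 6*(-406 - 42) = 6*(-448) = -2688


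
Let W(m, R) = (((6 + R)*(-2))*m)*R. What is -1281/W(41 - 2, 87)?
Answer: 427/210366 ≈ 0.0020298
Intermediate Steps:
W(m, R) = R*m*(-12 - 2*R) (W(m, R) = ((-12 - 2*R)*m)*R = (m*(-12 - 2*R))*R = R*m*(-12 - 2*R))
-1281/W(41 - 2, 87) = -1281*(-1/(174*(6 + 87)*(41 - 2))) = -1281/((-2*87*39*93)) = -1281/(-631098) = -1281*(-1/631098) = 427/210366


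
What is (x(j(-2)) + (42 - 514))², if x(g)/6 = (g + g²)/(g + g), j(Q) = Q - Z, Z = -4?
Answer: 214369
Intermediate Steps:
j(Q) = 4 + Q (j(Q) = Q - 1*(-4) = Q + 4 = 4 + Q)
x(g) = 3*(g + g²)/g (x(g) = 6*((g + g²)/(g + g)) = 6*((g + g²)/((2*g))) = 6*((g + g²)*(1/(2*g))) = 6*((g + g²)/(2*g)) = 3*(g + g²)/g)
(x(j(-2)) + (42 - 514))² = ((3 + 3*(4 - 2)) + (42 - 514))² = ((3 + 3*2) - 472)² = ((3 + 6) - 472)² = (9 - 472)² = (-463)² = 214369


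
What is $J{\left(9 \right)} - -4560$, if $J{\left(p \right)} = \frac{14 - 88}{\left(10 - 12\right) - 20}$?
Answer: $\frac{50197}{11} \approx 4563.4$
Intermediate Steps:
$J{\left(p \right)} = \frac{37}{11}$ ($J{\left(p \right)} = - \frac{74}{-2 - 20} = - \frac{74}{-22} = \left(-74\right) \left(- \frac{1}{22}\right) = \frac{37}{11}$)
$J{\left(9 \right)} - -4560 = \frac{37}{11} - -4560 = \frac{37}{11} + 4560 = \frac{50197}{11}$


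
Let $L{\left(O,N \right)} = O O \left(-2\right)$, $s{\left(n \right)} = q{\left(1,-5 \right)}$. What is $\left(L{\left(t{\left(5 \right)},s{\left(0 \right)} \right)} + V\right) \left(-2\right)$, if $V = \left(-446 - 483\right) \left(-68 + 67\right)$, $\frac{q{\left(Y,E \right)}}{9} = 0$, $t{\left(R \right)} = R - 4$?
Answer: $-1854$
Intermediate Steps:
$t{\left(R \right)} = -4 + R$
$q{\left(Y,E \right)} = 0$ ($q{\left(Y,E \right)} = 9 \cdot 0 = 0$)
$V = 929$ ($V = \left(-929\right) \left(-1\right) = 929$)
$s{\left(n \right)} = 0$
$L{\left(O,N \right)} = - 2 O^{2}$ ($L{\left(O,N \right)} = O^{2} \left(-2\right) = - 2 O^{2}$)
$\left(L{\left(t{\left(5 \right)},s{\left(0 \right)} \right)} + V\right) \left(-2\right) = \left(- 2 \left(-4 + 5\right)^{2} + 929\right) \left(-2\right) = \left(- 2 \cdot 1^{2} + 929\right) \left(-2\right) = \left(\left(-2\right) 1 + 929\right) \left(-2\right) = \left(-2 + 929\right) \left(-2\right) = 927 \left(-2\right) = -1854$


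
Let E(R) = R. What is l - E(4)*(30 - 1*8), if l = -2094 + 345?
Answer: -1837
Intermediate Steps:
l = -1749
l - E(4)*(30 - 1*8) = -1749 - 4*(30 - 1*8) = -1749 - 4*(30 - 8) = -1749 - 4*22 = -1749 - 1*88 = -1749 - 88 = -1837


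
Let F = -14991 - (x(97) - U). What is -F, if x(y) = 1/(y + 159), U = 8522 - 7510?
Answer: 3578625/256 ≈ 13979.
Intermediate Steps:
U = 1012
x(y) = 1/(159 + y)
F = -3578625/256 (F = -14991 - (1/(159 + 97) - 1*1012) = -14991 - (1/256 - 1012) = -14991 - 1*(-259071/256) = -14991 + 259071/256 = -3578625/256 ≈ -13979.)
-F = -1*(-3578625/256) = 3578625/256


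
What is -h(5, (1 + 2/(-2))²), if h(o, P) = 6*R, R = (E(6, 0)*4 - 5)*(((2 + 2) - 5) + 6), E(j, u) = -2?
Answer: 390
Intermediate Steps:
R = -65 (R = (-2*4 - 5)*(((2 + 2) - 5) + 6) = (-8 - 5)*((4 - 5) + 6) = -13*(-1 + 6) = -13*5 = -65)
h(o, P) = -390 (h(o, P) = 6*(-65) = -390)
-h(5, (1 + 2/(-2))²) = -1*(-390) = 390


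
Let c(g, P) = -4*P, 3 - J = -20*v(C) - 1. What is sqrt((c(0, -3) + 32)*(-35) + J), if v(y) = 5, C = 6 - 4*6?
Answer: 2*I*sqrt(359) ≈ 37.895*I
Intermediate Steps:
C = -18 (C = 6 - 24 = -18)
J = 104 (J = 3 - (-20*5 - 1) = 3 - (-100 - 1) = 3 - 1*(-101) = 3 + 101 = 104)
sqrt((c(0, -3) + 32)*(-35) + J) = sqrt((-4*(-3) + 32)*(-35) + 104) = sqrt((12 + 32)*(-35) + 104) = sqrt(44*(-35) + 104) = sqrt(-1540 + 104) = sqrt(-1436) = 2*I*sqrt(359)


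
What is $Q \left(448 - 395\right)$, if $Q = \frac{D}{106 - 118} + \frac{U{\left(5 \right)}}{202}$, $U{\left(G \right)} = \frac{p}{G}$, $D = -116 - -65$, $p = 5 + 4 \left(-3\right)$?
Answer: $\frac{454263}{2020} \approx 224.88$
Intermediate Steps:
$p = -7$ ($p = 5 - 12 = -7$)
$D = -51$ ($D = -116 + 65 = -51$)
$U{\left(G \right)} = - \frac{7}{G}$
$Q = \frac{8571}{2020}$ ($Q = - \frac{51}{106 - 118} + \frac{\left(-7\right) \frac{1}{5}}{202} = - \frac{51}{106 - 118} + \left(-7\right) \frac{1}{5} \cdot \frac{1}{202} = - \frac{51}{-12} - \frac{7}{1010} = \left(-51\right) \left(- \frac{1}{12}\right) - \frac{7}{1010} = \frac{17}{4} - \frac{7}{1010} = \frac{8571}{2020} \approx 4.2431$)
$Q \left(448 - 395\right) = \frac{8571 \left(448 - 395\right)}{2020} = \frac{8571}{2020} \cdot 53 = \frac{454263}{2020}$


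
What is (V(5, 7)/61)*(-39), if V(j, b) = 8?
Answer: -312/61 ≈ -5.1148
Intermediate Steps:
(V(5, 7)/61)*(-39) = (8/61)*(-39) = -312/61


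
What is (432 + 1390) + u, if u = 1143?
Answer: 2965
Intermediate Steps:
(432 + 1390) + u = (432 + 1390) + 1143 = 1822 + 1143 = 2965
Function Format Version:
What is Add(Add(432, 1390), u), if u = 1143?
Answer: 2965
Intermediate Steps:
Add(Add(432, 1390), u) = Add(Add(432, 1390), 1143) = Add(1822, 1143) = 2965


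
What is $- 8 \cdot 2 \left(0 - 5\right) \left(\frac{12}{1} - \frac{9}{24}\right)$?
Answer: $930$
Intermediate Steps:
$- 8 \cdot 2 \left(0 - 5\right) \left(\frac{12}{1} - \frac{9}{24}\right) = - 8 \cdot 2 \left(-5\right) \left(12 \cdot 1 - \frac{3}{8}\right) = \left(-8\right) \left(-10\right) \left(12 - \frac{3}{8}\right) = 80 \cdot \frac{93}{8} = 930$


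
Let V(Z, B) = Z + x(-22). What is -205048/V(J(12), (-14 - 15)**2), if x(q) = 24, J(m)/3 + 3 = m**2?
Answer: -205048/447 ≈ -458.72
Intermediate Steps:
J(m) = -9 + 3*m**2
V(Z, B) = 24 + Z (V(Z, B) = Z + 24 = 24 + Z)
-205048/V(J(12), (-14 - 15)**2) = -205048/(24 + (-9 + 3*12**2)) = -205048/(24 + (-9 + 3*144)) = -205048/(24 + (-9 + 432)) = -205048/(24 + 423) = -205048/447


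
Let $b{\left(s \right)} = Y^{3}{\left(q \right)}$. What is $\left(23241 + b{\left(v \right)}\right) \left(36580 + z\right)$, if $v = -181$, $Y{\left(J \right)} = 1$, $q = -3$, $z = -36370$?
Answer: $4880820$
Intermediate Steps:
$b{\left(s \right)} = 1$ ($b{\left(s \right)} = 1^{3} = 1$)
$\left(23241 + b{\left(v \right)}\right) \left(36580 + z\right) = \left(23241 + 1\right) \left(36580 - 36370\right) = 23242 \cdot 210 = 4880820$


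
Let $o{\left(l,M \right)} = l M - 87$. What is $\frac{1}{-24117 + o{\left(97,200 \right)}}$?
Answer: $- \frac{1}{4804} \approx -0.00020816$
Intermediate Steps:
$o{\left(l,M \right)} = -87 + M l$ ($o{\left(l,M \right)} = M l - 87 = -87 + M l$)
$\frac{1}{-24117 + o{\left(97,200 \right)}} = \frac{1}{-24117 + \left(-87 + 200 \cdot 97\right)} = \frac{1}{-24117 + \left(-87 + 19400\right)} = \frac{1}{-24117 + 19313} = \frac{1}{-4804} = - \frac{1}{4804}$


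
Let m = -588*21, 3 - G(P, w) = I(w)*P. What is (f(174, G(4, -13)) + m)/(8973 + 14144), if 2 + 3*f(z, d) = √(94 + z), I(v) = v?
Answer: -37046/69351 + 2*√67/69351 ≈ -0.53395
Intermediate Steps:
G(P, w) = 3 - P*w (G(P, w) = 3 - w*P = 3 - P*w)
m = -12348
f(z, d) = -⅔ + √(94 + z)/3
(f(174, G(4, -13)) + m)/(8973 + 14144) = ((-⅔ + √(94 + 174)/3) - 12348)/(8973 + 14144) = ((-⅔ + √268/3) - 12348)/23117 = ((-⅔ + (2*√67)/3) - 12348)*(1/23117) = ((-⅔ + 2*√67/3) - 12348)*(1/23117) = (-37046/3 + 2*√67/3)*(1/23117) = -37046/69351 + 2*√67/69351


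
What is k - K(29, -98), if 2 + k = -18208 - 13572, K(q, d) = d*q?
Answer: -28940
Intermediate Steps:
k = -31782 (k = -2 + (-18208 - 13572) = -2 - 31780 = -31782)
k - K(29, -98) = -31782 - (-98)*29 = -31782 - 1*(-2842) = -31782 + 2842 = -28940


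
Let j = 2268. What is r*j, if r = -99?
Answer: -224532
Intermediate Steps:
r*j = -99*2268 = -224532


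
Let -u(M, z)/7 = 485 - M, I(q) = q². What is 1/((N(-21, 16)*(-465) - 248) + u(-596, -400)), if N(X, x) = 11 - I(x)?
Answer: 1/106110 ≈ 9.4242e-6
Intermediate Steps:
u(M, z) = -3395 + 7*M (u(M, z) = -7*(485 - M) = -3395 + 7*M)
N(X, x) = 11 - x²
1/((N(-21, 16)*(-465) - 248) + u(-596, -400)) = 1/(((11 - 1*16²)*(-465) - 248) + (-3395 + 7*(-596))) = 1/(((11 - 1*256)*(-465) - 248) + (-3395 - 4172)) = 1/(((11 - 256)*(-465) - 248) - 7567) = 1/((-245*(-465) - 248) - 7567) = 1/((113925 - 248) - 7567) = 1/(113677 - 7567) = 1/106110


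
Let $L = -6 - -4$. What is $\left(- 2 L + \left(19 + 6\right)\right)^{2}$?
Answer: $841$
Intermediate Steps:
$L = -2$ ($L = -6 + 4 = -2$)
$\left(- 2 L + \left(19 + 6\right)\right)^{2} = \left(\left(-2\right) \left(-2\right) + \left(19 + 6\right)\right)^{2} = \left(4 + 25\right)^{2} = 29^{2} = 841$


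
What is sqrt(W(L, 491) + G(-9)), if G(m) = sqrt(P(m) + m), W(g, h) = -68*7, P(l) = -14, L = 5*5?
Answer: sqrt(-476 + I*sqrt(23)) ≈ 0.1099 + 21.818*I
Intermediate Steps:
L = 25
W(g, h) = -476
G(m) = sqrt(-14 + m)
sqrt(W(L, 491) + G(-9)) = sqrt(-476 + sqrt(-14 - 9)) = sqrt(-476 + sqrt(-23)) = sqrt(-476 + I*sqrt(23))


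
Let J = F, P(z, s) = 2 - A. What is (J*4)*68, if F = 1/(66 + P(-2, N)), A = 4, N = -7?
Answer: 17/4 ≈ 4.2500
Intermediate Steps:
P(z, s) = -2 (P(z, s) = 2 - 1*4 = 2 - 4 = -2)
F = 1/64 (F = 1/(66 - 2) = 1/64 ≈ 0.015625)
J = 1/64 ≈ 0.015625
(J*4)*68 = ((1/64)*4)*68 = (1/16)*68 = 17/4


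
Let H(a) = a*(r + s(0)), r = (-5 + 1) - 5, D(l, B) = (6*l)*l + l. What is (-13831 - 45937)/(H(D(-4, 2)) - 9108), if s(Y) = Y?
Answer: 7471/1242 ≈ 6.0153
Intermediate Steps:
D(l, B) = l + 6*l**2 (D(l, B) = 6*l**2 + l = l + 6*l**2)
r = -9 (r = -4 - 5 = -9)
H(a) = -9*a (H(a) = a*(-9 + 0) = a*(-9) = -9*a)
(-13831 - 45937)/(H(D(-4, 2)) - 9108) = (-13831 - 45937)/(-(-36)*(1 + 6*(-4)) - 9108) = -59768/(-(-36)*(1 - 24) - 9108) = -59768/(-(-36)*(-23) - 9108) = -59768/(-9*92 - 9108) = -59768/(-828 - 9108) = -59768/(-9936) = -59768*(-1/9936) = 7471/1242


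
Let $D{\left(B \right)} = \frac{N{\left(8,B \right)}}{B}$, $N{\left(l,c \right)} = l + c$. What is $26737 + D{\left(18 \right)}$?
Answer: $\frac{240646}{9} \approx 26738.0$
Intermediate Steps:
$N{\left(l,c \right)} = c + l$
$D{\left(B \right)} = \frac{8 + B}{B}$ ($D{\left(B \right)} = \frac{B + 8}{B} = \frac{8 + B}{B}$)
$26737 + D{\left(18 \right)} = 26737 + \frac{8 + 18}{18} = 26737 + \frac{1}{18} \cdot 26 = 26737 + \frac{13}{9} = \frac{240646}{9}$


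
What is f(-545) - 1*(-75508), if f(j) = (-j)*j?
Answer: -221517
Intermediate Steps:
f(j) = -j**2
f(-545) - 1*(-75508) = -1*(-545)**2 - 1*(-75508) = -1*297025 + 75508 = -297025 + 75508 = -221517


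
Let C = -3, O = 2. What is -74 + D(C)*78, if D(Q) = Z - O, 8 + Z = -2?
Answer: -1010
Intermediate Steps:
Z = -10 (Z = -8 - 2 = -10)
D(Q) = -12 (D(Q) = -10 - 1*2 = -10 - 2 = -12)
-74 + D(C)*78 = -74 - 12*78 = -74 - 936 = -1010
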